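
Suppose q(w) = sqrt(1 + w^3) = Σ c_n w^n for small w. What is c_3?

1/2

q(0) = 1
q′(0) = 0
q′′(0) = 0
q′′′(0) = 3
Then c_k = q^(k)(0)/k! gives each Taylor coefficient.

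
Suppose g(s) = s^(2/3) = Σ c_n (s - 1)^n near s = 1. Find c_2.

[(s - 1)^0] = 1;  [(s - 1)^1] = 2/3;  [(s - 1)^2] = -1/9.
So c_2 = g′′(1)/2! = -1/9.

-1/9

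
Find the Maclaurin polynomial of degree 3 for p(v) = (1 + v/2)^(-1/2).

[v^0] = 1;  [v^1] = -1/4;  [v^2] = 3/32;  [v^3] = -5/128.

-5*v^3/128 + 3*v^2/32 - v/4 + 1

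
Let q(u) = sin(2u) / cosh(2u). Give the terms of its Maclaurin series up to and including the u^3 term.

-16*u^3/3 + 2*u

Invert the denominator's series and multiply.
[u^0] = 0;  [u^1] = 2;  [u^2] = 0;  [u^3] = -16/3.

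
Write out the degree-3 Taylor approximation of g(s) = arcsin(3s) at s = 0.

9*s^3/2 + 3*s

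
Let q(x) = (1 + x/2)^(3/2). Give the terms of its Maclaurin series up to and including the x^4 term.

Compute the successive derivatives at the expansion point and divide by k!.

3*x^4/2048 - x^3/128 + 3*x^2/32 + 3*x/4 + 1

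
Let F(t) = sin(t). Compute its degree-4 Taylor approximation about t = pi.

Differentiate repeatedly and evaluate at the center.
[(t - pi)^0] = 0;  [(t - pi)^1] = -1;  [(t - pi)^2] = 0;  [(t - pi)^3] = 1/6;  [(t - pi)^4] = 0.

(t - pi)^3/6 - (t - pi)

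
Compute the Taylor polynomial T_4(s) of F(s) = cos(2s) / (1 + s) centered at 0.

Take the Cauchy product of the two expansions.
[s^0] = 1;  [s^1] = -1;  [s^2] = -1;  [s^3] = 1;  [s^4] = -1/3.

-s^4/3 + s^3 - s^2 - s + 1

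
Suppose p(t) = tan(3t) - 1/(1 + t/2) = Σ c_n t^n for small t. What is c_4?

-1/16

Combine the two series term by term.
So c_4 = p^(4)(0)/4! = -1/16.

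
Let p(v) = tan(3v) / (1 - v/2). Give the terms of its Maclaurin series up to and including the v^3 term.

Expand each factor separately, then convolve coefficients.
[v^0] = 0;  [v^1] = 3;  [v^2] = 3/2;  [v^3] = 39/4.

39*v^3/4 + 3*v^2/2 + 3*v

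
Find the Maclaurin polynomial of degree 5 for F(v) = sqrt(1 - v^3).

1 - v^3/2

F(0) = 1
F′(0) = 0
F′′(0) = 0
F′′′(0) = -3
F^(4)(0) = 0
F^(5)(0) = 0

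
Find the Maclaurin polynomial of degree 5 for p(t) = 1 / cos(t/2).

Write the quotient as an unknown series and match coefficients against numerator = denominator · series.
p(0) = 1
p′(0) = 0
p′′(0) = 1/4
p′′′(0) = 0
p^(4)(0) = 5/16
p^(5)(0) = 0
Then c_k = p^(k)(0)/k! gives each Taylor coefficient.

5*t^4/384 + t^2/8 + 1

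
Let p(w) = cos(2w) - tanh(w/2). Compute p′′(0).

Add the two expansions coefficient-wise.
The coefficient of w^2 in the expansion is -2, so p′′(0) = 2! * (-2) = -4.

-4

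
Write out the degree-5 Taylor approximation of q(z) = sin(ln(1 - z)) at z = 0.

z^5/12 - z^3/6 - z^2/2 - z

Substitute the inner expansion into the outer series and collect powers.
q(0) = 0
q′(0) = -1
q′′(0) = -1
q′′′(0) = -1
q^(4)(0) = 0
q^(5)(0) = 10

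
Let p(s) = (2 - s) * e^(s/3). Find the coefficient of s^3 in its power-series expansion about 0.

Shift and add copies of the series according to the polynomial's terms.
p(0) = 2
p′(0) = -1/3
p′′(0) = -4/9
p′′′(0) = -7/27
Dividing each by k! gives the coefficients c_0, ..., c_3.

-7/162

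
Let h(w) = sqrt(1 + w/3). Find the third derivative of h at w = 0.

1/72

The coefficient of w^3 in the expansion is 1/432, so h′′′(0) = 3! * (1/432) = 1/72.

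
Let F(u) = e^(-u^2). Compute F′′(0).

-2

The coefficient of u^2 in the expansion is -1, so F′′(0) = 2! * (-1) = -2.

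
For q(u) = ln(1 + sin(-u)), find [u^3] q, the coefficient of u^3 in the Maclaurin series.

Let u equal the inner series; expand the outer function in u and truncate.
q(0) = 0
q′(0) = -1
q′′(0) = -1
q′′′(0) = -1
Dividing each by k! gives the coefficients c_0, ..., c_3.

-1/6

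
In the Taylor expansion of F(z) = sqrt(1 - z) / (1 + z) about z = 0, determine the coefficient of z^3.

Expand each factor separately, then convolve coefficients.
F(0) = 1
F′(0) = -3/2
F′′(0) = 11/4
F′′′(0) = -69/8
Then c_k = F^(k)(0)/k! gives each Taylor coefficient.

-23/16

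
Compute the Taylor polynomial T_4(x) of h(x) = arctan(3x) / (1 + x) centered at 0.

6*x^4 - 6*x^3 - 3*x^2 + 3*x

Take the Cauchy product of the two expansions.
h(0) = 0
h′(0) = 3
h′′(0) = -6
h′′′(0) = -36
h^(4)(0) = 144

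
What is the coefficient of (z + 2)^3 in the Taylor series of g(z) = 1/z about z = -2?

-1/16

g(-2) = -1/2
g′(-2) = -1/4
g′′(-2) = -1/4
g′′′(-2) = -3/8
So c_3 = g′′′(-2)/3! = -1/16.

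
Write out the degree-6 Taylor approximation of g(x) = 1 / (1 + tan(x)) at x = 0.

122*x^6/45 - 32*x^5/15 + 5*x^4/3 - 4*x^3/3 + x^2 - x + 1

Use the geometric series for the reciprocal, then substitute.
[x^0] = 1;  [x^1] = -1;  [x^2] = 1;  [x^3] = -4/3;  [x^4] = 5/3;  [x^5] = -32/15;  [x^6] = 122/45.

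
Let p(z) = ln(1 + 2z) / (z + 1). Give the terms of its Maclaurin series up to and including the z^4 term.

-32*z^4/3 + 20*z^3/3 - 4*z^2 + 2*z

Multiply the numerator's expansion by the denominator's geometric series.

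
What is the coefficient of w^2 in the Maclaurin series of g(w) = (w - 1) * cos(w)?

Multiply each power in the prefactor through the base expansion.
g(0) = -1
g′(0) = 1
g′′(0) = 1
So c_2 = g′′(0)/2! = 1/2.

1/2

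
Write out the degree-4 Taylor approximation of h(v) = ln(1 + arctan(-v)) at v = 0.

v^4/12 - v^2/2 - v

Compose series: expand the inner function first, then feed it into the outer expansion.
h(0) = 0
h′(0) = -1
h′′(0) = -1
h′′′(0) = 0
h^(4)(0) = 2
Dividing each by k! gives the coefficients c_0, ..., c_4.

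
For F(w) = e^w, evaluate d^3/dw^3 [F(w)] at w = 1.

Apply the Taylor formula c_k = f^(k)(a)/k!.
The coefficient of (w - 1)^3 in the expansion is e/6, so F′′′(1) = 3! * (e/6) = e.

e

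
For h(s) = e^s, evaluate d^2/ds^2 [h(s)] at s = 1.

e

Compute the successive derivatives at the expansion point and divide by k!.
From the series, [(s - 1)^2] h = e/2; multiply by 2! = 2 to get e.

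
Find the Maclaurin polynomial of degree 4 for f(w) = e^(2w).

2*w^4/3 + 4*w^3/3 + 2*w^2 + 2*w + 1

Differentiate repeatedly and evaluate at the center.
[w^0] = 1;  [w^1] = 2;  [w^2] = 2;  [w^3] = 4/3;  [w^4] = 2/3.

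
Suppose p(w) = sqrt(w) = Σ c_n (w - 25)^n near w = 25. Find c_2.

Apply the Taylor formula c_k = f^(k)(a)/k!.
[(w - 25)^0] = 5;  [(w - 25)^1] = 1/10;  [(w - 25)^2] = -1/1000.
So c_2 = p′′(25)/2! = -1/1000.

-1/1000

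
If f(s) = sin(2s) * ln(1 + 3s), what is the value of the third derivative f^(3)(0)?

-54

Take the Cauchy product of the two expansions.
The coefficient of s^3 in the expansion is -9, so f′′′(0) = 3! * (-9) = -54.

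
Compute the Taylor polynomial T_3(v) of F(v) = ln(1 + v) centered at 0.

F(0) = 0
F′(0) = 1
F′′(0) = -1
F′′′(0) = 2
Dividing each by k! gives the coefficients c_0, ..., c_3.

v^3/3 - v^2/2 + v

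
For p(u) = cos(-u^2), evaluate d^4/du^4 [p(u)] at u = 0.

The coefficient of u^4 in the expansion is -1/2, so p^(4)(0) = 4! * (-1/2) = -12.

-12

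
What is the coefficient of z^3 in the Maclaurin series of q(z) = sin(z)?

q(0) = 0
q′(0) = 1
q′′(0) = 0
q′′′(0) = -1
So c_3 = q′′′(0)/3! = -1/6.

-1/6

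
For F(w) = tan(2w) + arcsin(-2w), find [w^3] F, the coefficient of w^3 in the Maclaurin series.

4/3

Expand each term separately and add.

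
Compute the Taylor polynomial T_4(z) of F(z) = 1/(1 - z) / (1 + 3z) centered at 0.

61*z^4 - 20*z^3 + 7*z^2 - 2*z + 1

Take the Cauchy product of the two expansions.
[z^0] = 1;  [z^1] = -2;  [z^2] = 7;  [z^3] = -20;  [z^4] = 61.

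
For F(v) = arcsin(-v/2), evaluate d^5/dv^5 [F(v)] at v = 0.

-9/32

The coefficient of v^5 in the expansion is -3/1280, so F^(5)(0) = 5! * (-3/1280) = -9/32.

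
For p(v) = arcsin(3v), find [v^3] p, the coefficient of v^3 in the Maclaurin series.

p(0) = 0
p′(0) = 3
p′′(0) = 0
p′′′(0) = 27
Then c_k = p^(k)(0)/k! gives each Taylor coefficient.

9/2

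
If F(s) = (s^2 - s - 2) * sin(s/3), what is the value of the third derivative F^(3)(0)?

Multiply each power in the prefactor through the base expansion.
The coefficient of s^3 in the expansion is 28/81, so F′′′(0) = 3! * (28/81) = 56/27.

56/27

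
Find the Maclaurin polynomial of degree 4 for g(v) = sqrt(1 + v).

-5*v^4/128 + v^3/16 - v^2/8 + v/2 + 1

Apply the Taylor formula c_k = f^(k)(a)/k!.
[v^0] = 1;  [v^1] = 1/2;  [v^2] = -1/8;  [v^3] = 1/16;  [v^4] = -5/128.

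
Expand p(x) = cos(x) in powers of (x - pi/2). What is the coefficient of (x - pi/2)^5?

-1/120

p(pi/2) = 0
p′(pi/2) = -1
p′′(pi/2) = 0
p′′′(pi/2) = 1
p^(4)(pi/2) = 0
p^(5)(pi/2) = -1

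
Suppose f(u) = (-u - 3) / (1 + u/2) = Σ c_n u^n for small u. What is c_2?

Multiply each power in the prefactor through the base expansion.
[u^0] = -3;  [u^1] = 1/2;  [u^2] = -1/4.

-1/4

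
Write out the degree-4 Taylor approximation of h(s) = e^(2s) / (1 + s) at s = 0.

Write out both Maclaurin series and multiply, keeping only the needed powers.

s^4/3 + s^3/3 + s^2 + s + 1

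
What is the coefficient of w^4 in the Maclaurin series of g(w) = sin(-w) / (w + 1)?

Expand 1/(denominator) as a geometric series and multiply by the numerator's series.
[w^0] = 0;  [w^1] = -1;  [w^2] = 1;  [w^3] = -5/6;  [w^4] = 5/6.
So c_4 = g^(4)(0)/4! = 5/6.

5/6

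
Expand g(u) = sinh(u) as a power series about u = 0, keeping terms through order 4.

u^3/6 + u

Differentiate repeatedly and evaluate at the center.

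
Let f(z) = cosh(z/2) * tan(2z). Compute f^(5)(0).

4421/8

Take the Cauchy product of the two expansions.
The coefficient of z^5 in the expansion is 4421/960, so f^(5)(0) = 5! * (4421/960) = 4421/8.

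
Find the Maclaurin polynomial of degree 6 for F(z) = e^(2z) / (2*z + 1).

Multiply the numerator's expansion by the denominator's geometric series.
F(0) = 1
F′(0) = 0
F′′(0) = 4
F′′′(0) = -16
F^(4)(0) = 144
F^(5)(0) = -1408
F^(6)(0) = 16960
Dividing each by k! gives the coefficients c_0, ..., c_6.

212*z^6/9 - 176*z^5/15 + 6*z^4 - 8*z^3/3 + 2*z^2 + 1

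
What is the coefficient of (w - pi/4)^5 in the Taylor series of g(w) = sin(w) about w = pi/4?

Apply the Taylor formula c_k = f^(k)(a)/k!.
g(pi/4) = sqrt(2)/2
g′(pi/4) = sqrt(2)/2
g′′(pi/4) = -sqrt(2)/2
g′′′(pi/4) = -sqrt(2)/2
g^(4)(pi/4) = sqrt(2)/2
g^(5)(pi/4) = sqrt(2)/2
So c_5 = g^(5)(pi/4)/5! = sqrt(2)/240.

sqrt(2)/240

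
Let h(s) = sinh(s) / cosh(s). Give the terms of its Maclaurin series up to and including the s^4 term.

Invert the denominator's series and multiply.
h(0) = 0
h′(0) = 1
h′′(0) = 0
h′′′(0) = -2
h^(4)(0) = 0

-s^3/3 + s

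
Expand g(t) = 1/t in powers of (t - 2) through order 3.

-(t - 2)^3/16 + (t - 2)^2/8 - (t - 2)/4 + 1/2

g(2) = 1/2
g′(2) = -1/4
g′′(2) = 1/4
g′′′(2) = -3/8
Dividing each by k! gives the coefficients c_0, ..., c_3.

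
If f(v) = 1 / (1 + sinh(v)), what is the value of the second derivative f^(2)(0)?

Write 1/(1+u) = 1 - u + u^2 - u^3 + ... and substitute the series for u.
From the series, [v^2] f = 1; multiply by 2! = 2 to get 2.

2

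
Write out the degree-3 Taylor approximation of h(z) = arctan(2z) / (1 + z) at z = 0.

-2*z^3/3 - 2*z^2 + 2*z

Take the Cauchy product of the two expansions.
h(0) = 0
h′(0) = 2
h′′(0) = -4
h′′′(0) = -4
The Taylor polynomial is Σ h^(k)(0)/k! · z^k.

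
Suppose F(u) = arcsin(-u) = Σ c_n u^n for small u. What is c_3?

Use the known series and substitute for the argument.
F(0) = 0
F′(0) = -1
F′′(0) = 0
F′′′(0) = -1
So c_3 = F′′′(0)/3! = -1/6.

-1/6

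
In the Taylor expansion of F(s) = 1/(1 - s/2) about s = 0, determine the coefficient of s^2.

Compute the successive derivatives at the expansion point and divide by k!.
F(0) = 1
F′(0) = 1/2
F′′(0) = 1/2
Dividing each by k! gives the coefficients c_0, ..., c_2.

1/4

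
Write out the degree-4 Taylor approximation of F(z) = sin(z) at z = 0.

-z^3/6 + z

[z^0] = 0;  [z^1] = 1;  [z^2] = 0;  [z^3] = -1/6;  [z^4] = 0.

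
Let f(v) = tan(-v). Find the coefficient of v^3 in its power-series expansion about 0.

-1/3

f(0) = 0
f′(0) = -1
f′′(0) = 0
f′′′(0) = -2
So c_3 = f′′′(0)/3! = -1/3.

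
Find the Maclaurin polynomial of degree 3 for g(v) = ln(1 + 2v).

g(0) = 0
g′(0) = 2
g′′(0) = -4
g′′′(0) = 16

8*v^3/3 - 2*v^2 + 2*v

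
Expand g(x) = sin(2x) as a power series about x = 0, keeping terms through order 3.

-4*x^3/3 + 2*x

[x^0] = 0;  [x^1] = 2;  [x^2] = 0;  [x^3] = -4/3.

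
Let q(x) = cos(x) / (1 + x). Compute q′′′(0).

Take the Cauchy product of the two expansions.
The coefficient of x^3 in the expansion is -1/2, so q′′′(0) = 3! * (-1/2) = -3.

-3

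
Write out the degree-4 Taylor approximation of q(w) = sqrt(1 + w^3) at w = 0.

w^3/2 + 1

Differentiate repeatedly and evaluate at the center.
q(0) = 1
q′(0) = 0
q′′(0) = 0
q′′′(0) = 3
q^(4)(0) = 0
The Taylor polynomial is Σ q^(k)(0)/k! · w^k.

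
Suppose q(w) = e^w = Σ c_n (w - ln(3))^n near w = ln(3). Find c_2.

q(ln(3)) = 3
q′(ln(3)) = 3
q′′(ln(3)) = 3
So c_2 = q′′(ln(3))/2! = 3/2.

3/2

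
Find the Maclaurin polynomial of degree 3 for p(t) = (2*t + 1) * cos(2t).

Multiply each power in the prefactor through the base expansion.
p(0) = 1
p′(0) = 2
p′′(0) = -4
p′′′(0) = -24
Then c_k = p^(k)(0)/k! gives each Taylor coefficient.

-4*t^3 - 2*t^2 + 2*t + 1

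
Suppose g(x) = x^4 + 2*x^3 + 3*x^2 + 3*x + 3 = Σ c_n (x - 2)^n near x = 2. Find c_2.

39

Differentiate repeatedly and evaluate at the center.
g(2) = 53
g′(2) = 71
g′′(2) = 78
So c_2 = g′′(2)/2! = 39.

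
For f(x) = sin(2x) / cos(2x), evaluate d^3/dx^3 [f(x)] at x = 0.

Write the quotient as an unknown series and match coefficients against numerator = denominator · series.
From the series, [x^3] f = 8/3; multiply by 3! = 6 to get 16.

16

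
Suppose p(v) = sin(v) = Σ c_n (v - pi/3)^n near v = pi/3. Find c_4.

sqrt(3)/48

p(pi/3) = sqrt(3)/2
p′(pi/3) = 1/2
p′′(pi/3) = -sqrt(3)/2
p′′′(pi/3) = -1/2
p^(4)(pi/3) = sqrt(3)/2
So c_4 = p^(4)(pi/3)/4! = sqrt(3)/48.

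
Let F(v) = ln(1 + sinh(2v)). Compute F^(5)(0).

Let u equal the inner series; expand the outer function in u and truncate.
The coefficient of v^5 in the expansion is 12, so F^(5)(0) = 5! * (12) = 1440.

1440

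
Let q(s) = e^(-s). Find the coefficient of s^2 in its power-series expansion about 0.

1/2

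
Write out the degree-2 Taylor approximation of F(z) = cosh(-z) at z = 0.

z^2/2 + 1

Use the known series and substitute for the argument.
F(0) = 1
F′(0) = 0
F′′(0) = 1
The Taylor polynomial is Σ F^(k)(0)/k! · z^k.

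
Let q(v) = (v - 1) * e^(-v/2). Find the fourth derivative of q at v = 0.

-9/16

Distribute the polynomial across the series and collect like powers.
The coefficient of v^4 in the expansion is -3/128, so q^(4)(0) = 4! * (-3/128) = -9/16.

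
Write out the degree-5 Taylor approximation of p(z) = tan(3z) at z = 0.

Differentiate repeatedly and evaluate at the center.
p(0) = 0
p′(0) = 3
p′′(0) = 0
p′′′(0) = 54
p^(4)(0) = 0
p^(5)(0) = 3888
Dividing each by k! gives the coefficients c_0, ..., c_5.

162*z^5/5 + 9*z^3 + 3*z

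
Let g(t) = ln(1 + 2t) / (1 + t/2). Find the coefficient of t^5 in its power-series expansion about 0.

Write out both Maclaurin series and multiply, keeping only the needed powers.
[t^0] = 0;  [t^1] = 2;  [t^2] = -3;  [t^3] = 25/6;  [t^4] = -73/12;  [t^5] = 1133/120.
So c_5 = g^(5)(0)/5! = 1133/120.

1133/120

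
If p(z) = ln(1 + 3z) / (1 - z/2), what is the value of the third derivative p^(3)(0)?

Expand each factor separately, then convolve coefficients.
The coefficient of z^3 in the expansion is 15/2, so p′′′(0) = 3! * (15/2) = 45.

45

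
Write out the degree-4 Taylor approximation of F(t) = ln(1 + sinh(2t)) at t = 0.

Let u equal the inner series; expand the outer function in u and truncate.

-20*t^4/3 + 4*t^3 - 2*t^2 + 2*t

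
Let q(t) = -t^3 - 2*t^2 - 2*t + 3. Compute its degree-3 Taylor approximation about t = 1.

-(t - 1)^3 - 5*(t - 1)^2 - 9*(t - 1) - 2

Differentiate repeatedly and evaluate at the center.
q(1) = -2
q′(1) = -9
q′′(1) = -10
q′′′(1) = -6
Dividing each by k! gives the coefficients c_0, ..., c_3.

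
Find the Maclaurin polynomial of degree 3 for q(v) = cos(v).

1 - v^2/2

[v^0] = 1;  [v^1] = 0;  [v^2] = -1/2;  [v^3] = 0.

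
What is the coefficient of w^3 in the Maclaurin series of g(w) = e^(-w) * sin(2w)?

-1/3

Take the Cauchy product of the two expansions.
g(0) = 0
g′(0) = 2
g′′(0) = -4
g′′′(0) = -2
The Taylor polynomial is Σ g^(k)(0)/k! · w^k.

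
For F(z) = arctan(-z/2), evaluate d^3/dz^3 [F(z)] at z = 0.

1/4

The coefficient of z^3 in the expansion is 1/24, so F′′′(0) = 3! * (1/24) = 1/4.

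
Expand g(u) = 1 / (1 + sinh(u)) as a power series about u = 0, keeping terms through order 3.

Expand as Σ (-1)^k u^k with u equal to the inner function's series.
g(0) = 1
g′(0) = -1
g′′(0) = 2
g′′′(0) = -7
Then c_k = g^(k)(0)/k! gives each Taylor coefficient.

-7*u^3/6 + u^2 - u + 1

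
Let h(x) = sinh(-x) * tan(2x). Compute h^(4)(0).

-72

Expand each factor separately, then convolve coefficients.
From the series, [x^4] h = -3; multiply by 4! = 24 to get -72.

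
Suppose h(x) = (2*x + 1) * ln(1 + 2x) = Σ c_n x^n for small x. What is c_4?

4/3

Shift and add copies of the series according to the polynomial's terms.
[x^0] = 0;  [x^1] = 2;  [x^2] = 2;  [x^3] = -4/3;  [x^4] = 4/3.
So c_4 = h^(4)(0)/4! = 4/3.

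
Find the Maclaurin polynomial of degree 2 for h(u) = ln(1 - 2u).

h(0) = 0
h′(0) = -2
h′′(0) = -4

-2*u^2 - 2*u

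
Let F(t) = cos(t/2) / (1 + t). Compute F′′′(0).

Write out both Maclaurin series and multiply, keeping only the needed powers.
The coefficient of t^3 in the expansion is -7/8, so F′′′(0) = 3! * (-7/8) = -21/4.

-21/4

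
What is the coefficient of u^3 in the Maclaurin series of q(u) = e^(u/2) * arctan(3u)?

-69/8

Multiply the two series term by term and collect like powers.
[u^0] = 0;  [u^1] = 3;  [u^2] = 3/2;  [u^3] = -69/8.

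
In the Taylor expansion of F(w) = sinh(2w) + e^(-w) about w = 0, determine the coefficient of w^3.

Expand each term separately and add.
F(0) = 1
F′(0) = 1
F′′(0) = 1
F′′′(0) = 7
Dividing each by k! gives the coefficients c_0, ..., c_3.

7/6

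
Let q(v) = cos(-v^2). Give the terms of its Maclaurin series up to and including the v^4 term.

1 - v^4/2

q(0) = 1
q′(0) = 0
q′′(0) = 0
q′′′(0) = 0
q^(4)(0) = -12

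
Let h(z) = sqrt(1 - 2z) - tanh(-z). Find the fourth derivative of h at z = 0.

-15

Expand each term separately and add.
From the series, [z^4] h = -5/8; multiply by 4! = 24 to get -15.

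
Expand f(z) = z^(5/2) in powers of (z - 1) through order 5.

f(1) = 1
f′(1) = 5/2
f′′(1) = 15/4
f′′′(1) = 15/8
f^(4)(1) = -15/16
f^(5)(1) = 45/32
Dividing each by k! gives the coefficients c_0, ..., c_5.

3*(z - 1)^5/256 - 5*(z - 1)^4/128 + 5*(z - 1)^3/16 + 15*(z - 1)^2/8 + 5*(z - 1)/2 + 1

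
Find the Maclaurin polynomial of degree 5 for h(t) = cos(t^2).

1 - t^4/2

h(0) = 1
h′(0) = 0
h′′(0) = 0
h′′′(0) = 0
h^(4)(0) = -12
h^(5)(0) = 0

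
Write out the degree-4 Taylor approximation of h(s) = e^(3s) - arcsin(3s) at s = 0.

27*s^4/8 + 9*s^2/2 + 1

Combine the two series term by term.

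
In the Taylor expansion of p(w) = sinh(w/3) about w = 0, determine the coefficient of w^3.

Compute the successive derivatives at the expansion point and divide by k!.

1/162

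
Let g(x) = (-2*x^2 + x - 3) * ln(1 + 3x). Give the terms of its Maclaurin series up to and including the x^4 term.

315*x^4/4 - 75*x^3/2 + 33*x^2/2 - 9*x

Distribute the polynomial across the series and collect like powers.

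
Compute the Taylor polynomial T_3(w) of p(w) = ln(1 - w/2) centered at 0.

Apply the Taylor formula c_k = f^(k)(a)/k!.

-w^3/24 - w^2/8 - w/2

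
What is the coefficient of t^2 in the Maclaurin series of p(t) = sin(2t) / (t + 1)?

Use 1/(1 - r) = Σ r^k on the denominator, then take the Cauchy product.
[t^0] = 0;  [t^1] = 2;  [t^2] = -2.
So c_2 = p′′(0)/2! = -2.

-2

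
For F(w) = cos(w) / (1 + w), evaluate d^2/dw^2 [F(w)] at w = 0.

Expand each factor separately, then convolve coefficients.
The coefficient of w^2 in the expansion is 1/2, so F′′(0) = 2! * (1/2) = 1.

1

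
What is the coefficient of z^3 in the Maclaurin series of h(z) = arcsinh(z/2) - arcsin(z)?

Combine the two series term by term.
[z^0] = 0;  [z^1] = -1/2;  [z^2] = 0;  [z^3] = -3/16.

-3/16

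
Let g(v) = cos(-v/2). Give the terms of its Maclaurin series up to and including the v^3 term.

1 - v^2/8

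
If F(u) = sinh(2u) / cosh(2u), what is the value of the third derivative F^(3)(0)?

-16

Write the quotient as an unknown series and match coefficients against numerator = denominator · series.
The coefficient of u^3 in the expansion is -8/3, so F′′′(0) = 3! * (-8/3) = -16.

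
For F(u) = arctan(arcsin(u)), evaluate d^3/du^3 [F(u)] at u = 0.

Substitute the inner expansion into the outer series and collect powers.
From the series, [u^3] F = -1/6; multiply by 3! = 6 to get -1.

-1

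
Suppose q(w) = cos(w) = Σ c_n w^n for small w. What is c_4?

[w^0] = 1;  [w^1] = 0;  [w^2] = -1/2;  [w^3] = 0;  [w^4] = 1/24.
So c_4 = q^(4)(0)/4! = 1/24.

1/24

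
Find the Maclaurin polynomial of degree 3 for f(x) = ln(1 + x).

x^3/3 - x^2/2 + x

[x^0] = 0;  [x^1] = 1;  [x^2] = -1/2;  [x^3] = 1/3.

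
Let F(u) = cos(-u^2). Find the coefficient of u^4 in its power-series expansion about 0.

-1/2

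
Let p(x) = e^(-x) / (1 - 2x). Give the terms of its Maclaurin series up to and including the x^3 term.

29*x^3/6 + 5*x^2/2 + x + 1

Expand each factor separately, then convolve coefficients.
p(0) = 1
p′(0) = 1
p′′(0) = 5
p′′′(0) = 29
Dividing each by k! gives the coefficients c_0, ..., c_3.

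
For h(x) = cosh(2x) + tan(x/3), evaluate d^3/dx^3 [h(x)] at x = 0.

Add the two expansions coefficient-wise.
The coefficient of x^3 in the expansion is 1/81, so h′′′(0) = 3! * (1/81) = 2/27.

2/27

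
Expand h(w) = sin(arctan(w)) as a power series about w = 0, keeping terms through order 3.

-w^3/2 + w

Substitute the inner expansion into the outer series and collect powers.
h(0) = 0
h′(0) = 1
h′′(0) = 0
h′′′(0) = -3
The Taylor polynomial is Σ h^(k)(0)/k! · w^k.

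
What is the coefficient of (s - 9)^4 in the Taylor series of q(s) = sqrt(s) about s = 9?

Apply the Taylor formula c_k = f^(k)(a)/k!.

-5/279936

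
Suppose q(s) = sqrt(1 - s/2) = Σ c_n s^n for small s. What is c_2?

q(0) = 1
q′(0) = -1/4
q′′(0) = -1/16
Dividing each by k! gives the coefficients c_0, ..., c_2.

-1/32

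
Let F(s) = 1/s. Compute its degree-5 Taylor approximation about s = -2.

-(s + 2)^5/64 - (s + 2)^4/32 - (s + 2)^3/16 - (s + 2)^2/8 - (s + 2)/4 - 1/2

F(-2) = -1/2
F′(-2) = -1/4
F′′(-2) = -1/4
F′′′(-2) = -3/8
F^(4)(-2) = -3/4
F^(5)(-2) = -15/8
Dividing each by k! gives the coefficients c_0, ..., c_5.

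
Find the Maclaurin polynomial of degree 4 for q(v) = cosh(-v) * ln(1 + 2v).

Write out both Maclaurin series and multiply, keeping only the needed powers.
q(0) = 0
q′(0) = 2
q′′(0) = -4
q′′′(0) = 22
q^(4)(0) = -120

-5*v^4 + 11*v^3/3 - 2*v^2 + 2*v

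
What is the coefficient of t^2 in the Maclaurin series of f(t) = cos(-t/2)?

-1/8

f(0) = 1
f′(0) = 0
f′′(0) = -1/4
The Taylor polynomial is Σ f^(k)(0)/k! · t^k.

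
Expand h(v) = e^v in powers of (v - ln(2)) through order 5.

[(v - ln(2))^0] = 2;  [(v - ln(2))^1] = 2;  [(v - ln(2))^2] = 1;  [(v - ln(2))^3] = 1/3;  [(v - ln(2))^4] = 1/12;  [(v - ln(2))^5] = 1/60.

(v - ln(2))^5/60 + (v - ln(2))^4/12 + (v - ln(2))^3/3 + (v - ln(2))^2 + 2*(v - ln(2)) + 2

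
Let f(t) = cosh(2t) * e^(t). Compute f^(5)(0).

Multiply the two series term by term and collect like powers.
The coefficient of t^5 in the expansion is 121/120, so f^(5)(0) = 5! * (121/120) = 121.

121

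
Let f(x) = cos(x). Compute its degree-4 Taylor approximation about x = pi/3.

Use the known series and substitute for the argument.
f(pi/3) = 1/2
f′(pi/3) = -sqrt(3)/2
f′′(pi/3) = -1/2
f′′′(pi/3) = sqrt(3)/2
f^(4)(pi/3) = 1/2

(x - pi/3)^4/48 + sqrt(3)*(x - pi/3)^3/12 - (x - pi/3)^2/4 - sqrt(3)*(x - pi/3)/2 + 1/2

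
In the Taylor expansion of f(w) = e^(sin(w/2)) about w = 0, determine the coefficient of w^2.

1/8

Compose series: expand the inner function first, then feed it into the outer expansion.
f(0) = 1
f′(0) = 1/2
f′′(0) = 1/4
So c_2 = f′′(0)/2! = 1/8.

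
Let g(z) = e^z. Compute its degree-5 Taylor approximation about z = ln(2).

g(ln(2)) = 2
g′(ln(2)) = 2
g′′(ln(2)) = 2
g′′′(ln(2)) = 2
g^(4)(ln(2)) = 2
g^(5)(ln(2)) = 2

(z - ln(2))^5/60 + (z - ln(2))^4/12 + (z - ln(2))^3/3 + (z - ln(2))^2 + 2*(z - ln(2)) + 2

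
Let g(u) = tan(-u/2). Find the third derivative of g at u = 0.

-1/4

Differentiate repeatedly and evaluate at the center.
The coefficient of u^3 in the expansion is -1/24, so g′′′(0) = 3! * (-1/24) = -1/4.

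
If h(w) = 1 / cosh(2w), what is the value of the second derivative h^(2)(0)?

Write the quotient as an unknown series and match coefficients against numerator = denominator · series.
The coefficient of w^2 in the expansion is -2, so h′′(0) = 2! * (-2) = -4.

-4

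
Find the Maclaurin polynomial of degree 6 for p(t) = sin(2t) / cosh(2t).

48*t^5/5 - 16*t^3/3 + 2*t

Divide the numerator series by the denominator series (power-series long division).
p(0) = 0
p′(0) = 2
p′′(0) = 0
p′′′(0) = -32
p^(4)(0) = 0
p^(5)(0) = 1152
p^(6)(0) = 0
Dividing each by k! gives the coefficients c_0, ..., c_6.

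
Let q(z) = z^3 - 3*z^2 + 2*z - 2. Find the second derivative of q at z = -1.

-12

Compute the successive derivatives at the expansion point and divide by k!.
The coefficient of (z + 1)^2 in the expansion is -6, so q′′(-1) = 2! * (-6) = -12.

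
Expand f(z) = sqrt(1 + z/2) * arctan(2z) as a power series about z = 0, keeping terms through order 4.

Multiply the two series term by term and collect like powers.

-125*z^4/192 - 131*z^3/48 + z^2/2 + 2*z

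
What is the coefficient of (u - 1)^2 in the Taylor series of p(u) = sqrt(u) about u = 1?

-1/8

p(1) = 1
p′(1) = 1/2
p′′(1) = -1/4
So c_2 = p′′(1)/2! = -1/8.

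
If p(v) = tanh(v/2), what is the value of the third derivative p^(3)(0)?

-1/4

Apply the Taylor formula c_k = f^(k)(a)/k!.
From the series, [v^3] p = -1/24; multiply by 3! = 6 to get -1/4.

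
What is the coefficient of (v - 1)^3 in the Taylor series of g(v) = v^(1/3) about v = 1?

5/81

Differentiate repeatedly and evaluate at the center.
g(1) = 1
g′(1) = 1/3
g′′(1) = -2/9
g′′′(1) = 10/27
Dividing each by k! gives the coefficients c_0, ..., c_3.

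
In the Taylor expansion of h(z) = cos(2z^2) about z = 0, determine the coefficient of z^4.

[z^0] = 1;  [z^1] = 0;  [z^2] = 0;  [z^3] = 0;  [z^4] = -2.
So c_4 = h^(4)(0)/4! = -2.

-2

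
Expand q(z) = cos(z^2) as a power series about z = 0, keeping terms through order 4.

1 - z^4/2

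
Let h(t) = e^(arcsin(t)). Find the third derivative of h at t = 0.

2

Let u equal the inner series; expand the outer function in u and truncate.
From the series, [t^3] h = 1/3; multiply by 3! = 6 to get 2.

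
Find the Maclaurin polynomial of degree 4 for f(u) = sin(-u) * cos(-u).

2*u^3/3 - u

Take the Cauchy product of the two expansions.
f(0) = 0
f′(0) = -1
f′′(0) = 0
f′′′(0) = 4
f^(4)(0) = 0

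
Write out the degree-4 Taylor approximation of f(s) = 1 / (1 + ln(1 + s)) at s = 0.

11*s^4/3 - 7*s^3/3 + 3*s^2/2 - s + 1

Use the geometric series for the reciprocal, then substitute.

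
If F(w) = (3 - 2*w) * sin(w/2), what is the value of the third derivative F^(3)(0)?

-3/8

Shift and add copies of the series according to the polynomial's terms.
From the series, [w^3] F = -1/16; multiply by 3! = 6 to get -3/8.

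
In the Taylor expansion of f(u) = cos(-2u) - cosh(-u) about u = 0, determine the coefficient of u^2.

Expand each term separately and add.
f(0) = 0
f′(0) = 0
f′′(0) = -5

-5/2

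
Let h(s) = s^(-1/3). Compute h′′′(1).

-28/27

From the series, [(s - 1)^3] h = -14/81; multiply by 3! = 6 to get -28/27.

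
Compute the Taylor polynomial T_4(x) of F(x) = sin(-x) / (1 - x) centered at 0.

-5*x^4/6 - 5*x^3/6 - x^2 - x

Use 1/(1 - r) = Σ r^k on the denominator, then take the Cauchy product.
F(0) = 0
F′(0) = -1
F′′(0) = -2
F′′′(0) = -5
F^(4)(0) = -20
Dividing each by k! gives the coefficients c_0, ..., c_4.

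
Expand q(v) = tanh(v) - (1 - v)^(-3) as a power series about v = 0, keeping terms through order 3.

-31*v^3/3 - 6*v^2 - 2*v - 1

Add the two expansions coefficient-wise.
q(0) = -1
q′(0) = -2
q′′(0) = -12
q′′′(0) = -62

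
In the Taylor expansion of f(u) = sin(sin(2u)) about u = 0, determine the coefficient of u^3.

-8/3

Let u equal the inner series; expand the outer function in u and truncate.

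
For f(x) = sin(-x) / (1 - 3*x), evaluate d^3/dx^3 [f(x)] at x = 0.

-53

Multiply the numerator's expansion by the denominator's geometric series.
The coefficient of x^3 in the expansion is -53/6, so f′′′(0) = 3! * (-53/6) = -53.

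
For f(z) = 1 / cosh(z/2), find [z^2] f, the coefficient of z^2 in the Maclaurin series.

Invert the denominator's series and multiply.
[z^0] = 1;  [z^1] = 0;  [z^2] = -1/8.

-1/8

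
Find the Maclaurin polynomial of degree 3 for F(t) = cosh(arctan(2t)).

2*t^2 + 1

Substitute the inner expansion into the outer series and collect powers.
F(0) = 1
F′(0) = 0
F′′(0) = 4
F′′′(0) = 0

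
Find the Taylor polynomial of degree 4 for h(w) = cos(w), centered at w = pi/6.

[(w - pi/6)^0] = sqrt(3)/2;  [(w - pi/6)^1] = -1/2;  [(w - pi/6)^2] = -sqrt(3)/4;  [(w - pi/6)^3] = 1/12;  [(w - pi/6)^4] = sqrt(3)/48.

sqrt(3)*(w - pi/6)^4/48 + (w - pi/6)^3/12 - sqrt(3)*(w - pi/6)^2/4 - (w - pi/6)/2 + sqrt(3)/2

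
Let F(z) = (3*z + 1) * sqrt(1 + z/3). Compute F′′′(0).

-17/72

Distribute the polynomial across the series and collect like powers.
The coefficient of z^3 in the expansion is -17/432, so F′′′(0) = 3! * (-17/432) = -17/72.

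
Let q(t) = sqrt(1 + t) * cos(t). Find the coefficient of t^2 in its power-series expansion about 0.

Write out both Maclaurin series and multiply, keeping only the needed powers.
q(0) = 1
q′(0) = 1/2
q′′(0) = -5/4
Then c_k = q^(k)(0)/k! gives each Taylor coefficient.

-5/8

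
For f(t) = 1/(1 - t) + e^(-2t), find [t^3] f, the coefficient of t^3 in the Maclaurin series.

Expand each term separately and add.
[t^0] = 2;  [t^1] = -1;  [t^2] = 3;  [t^3] = -1/3.
So c_3 = f′′′(0)/3! = -1/3.

-1/3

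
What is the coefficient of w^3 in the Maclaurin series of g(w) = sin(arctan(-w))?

Substitute the inner expansion into the outer series and collect powers.
[w^0] = 0;  [w^1] = -1;  [w^2] = 0;  [w^3] = 1/2.
So c_3 = g′′′(0)/3! = 1/2.

1/2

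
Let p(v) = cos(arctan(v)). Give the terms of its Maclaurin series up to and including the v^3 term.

1 - v^2/2

Plug the Maclaurin series of the inner function into that of the outer and collect terms.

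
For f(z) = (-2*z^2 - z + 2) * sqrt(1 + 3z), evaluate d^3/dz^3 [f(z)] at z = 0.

Shift and add copies of the series according to the polynomial's terms.
The coefficient of z^3 in the expansion is 3/2, so f′′′(0) = 3! * (3/2) = 9.

9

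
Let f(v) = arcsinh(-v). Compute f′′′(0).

1

From the series, [v^3] f = 1/6; multiply by 3! = 6 to get 1.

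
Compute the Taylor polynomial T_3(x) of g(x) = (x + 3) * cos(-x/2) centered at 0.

-x^3/8 - 3*x^2/8 + x + 3

Multiply each power in the prefactor through the base expansion.
g(0) = 3
g′(0) = 1
g′′(0) = -3/4
g′′′(0) = -3/4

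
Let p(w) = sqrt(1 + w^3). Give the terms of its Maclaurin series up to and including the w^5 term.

w^3/2 + 1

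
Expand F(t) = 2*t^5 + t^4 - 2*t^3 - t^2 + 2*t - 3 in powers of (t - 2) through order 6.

2*(t - 2)^5 + 21*(t - 2)^4 + 86*(t - 2)^3 + 171*(t - 2)^2 + 166*(t - 2) + 61

Differentiate repeatedly and evaluate at the center.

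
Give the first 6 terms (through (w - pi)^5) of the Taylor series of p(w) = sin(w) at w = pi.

Compute the successive derivatives at the expansion point and divide by k!.

-(w - pi)^5/120 + (w - pi)^3/6 - (w - pi)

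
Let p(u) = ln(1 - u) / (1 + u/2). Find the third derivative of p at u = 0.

-2

Write out both Maclaurin series and multiply, keeping only the needed powers.
From the series, [u^3] p = -1/3; multiply by 3! = 6 to get -2.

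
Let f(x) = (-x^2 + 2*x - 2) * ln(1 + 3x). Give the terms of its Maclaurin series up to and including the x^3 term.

Shift and add copies of the series according to the polynomial's terms.
[x^0] = 0;  [x^1] = -6;  [x^2] = 15;  [x^3] = -30.

-30*x^3 + 15*x^2 - 6*x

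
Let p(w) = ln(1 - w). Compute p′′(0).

The coefficient of w^2 in the expansion is -1/2, so p′′(0) = 2! * (-1/2) = -1.

-1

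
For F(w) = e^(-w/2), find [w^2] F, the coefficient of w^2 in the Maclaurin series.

F(0) = 1
F′(0) = -1/2
F′′(0) = 1/4
Then c_k = F^(k)(0)/k! gives each Taylor coefficient.

1/8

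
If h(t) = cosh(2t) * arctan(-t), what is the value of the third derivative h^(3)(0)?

Write out both Maclaurin series and multiply, keeping only the needed powers.
From the series, [t^3] h = -5/3; multiply by 3! = 6 to get -10.

-10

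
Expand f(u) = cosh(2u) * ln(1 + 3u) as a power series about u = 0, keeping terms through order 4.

Multiply the two series term by term and collect like powers.

-117*u^4/4 + 15*u^3 - 9*u^2/2 + 3*u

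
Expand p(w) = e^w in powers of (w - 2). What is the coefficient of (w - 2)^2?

Differentiate repeatedly and evaluate at the center.
[(w - 2)^0] = e^(2);  [(w - 2)^1] = e^(2);  [(w - 2)^2] = e^(2)/2.
So c_2 = p′′(2)/2! = e^(2)/2.

e^(2)/2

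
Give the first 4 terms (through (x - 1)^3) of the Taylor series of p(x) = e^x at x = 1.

[(x - 1)^0] = e;  [(x - 1)^1] = e;  [(x - 1)^2] = e/2;  [(x - 1)^3] = e/6.

e*(x - 1)^3/6 + e*(x - 1)^2/2 + e*(x - 1) + e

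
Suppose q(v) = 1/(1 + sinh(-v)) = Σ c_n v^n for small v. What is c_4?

Let u equal the inner series; expand the outer function in u and truncate.
q(0) = 1
q′(0) = 1
q′′(0) = 2
q′′′(0) = 7
q^(4)(0) = 32

4/3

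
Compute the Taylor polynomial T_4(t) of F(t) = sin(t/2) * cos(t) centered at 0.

Multiply the two series term by term and collect like powers.
[t^0] = 0;  [t^1] = 1/2;  [t^2] = 0;  [t^3] = -13/48;  [t^4] = 0.

-13*t^3/48 + t/2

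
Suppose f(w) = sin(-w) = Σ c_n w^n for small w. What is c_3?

Use the known series and substitute for the argument.
[w^0] = 0;  [w^1] = -1;  [w^2] = 0;  [w^3] = 1/6.

1/6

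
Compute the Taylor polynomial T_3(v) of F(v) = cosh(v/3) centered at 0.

F(0) = 1
F′(0) = 0
F′′(0) = 1/9
F′′′(0) = 0

v^2/18 + 1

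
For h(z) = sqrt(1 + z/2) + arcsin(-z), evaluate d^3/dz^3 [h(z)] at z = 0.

Expand each term separately and add.
The coefficient of z^3 in the expansion is -61/384, so h′′′(0) = 3! * (-61/384) = -61/64.

-61/64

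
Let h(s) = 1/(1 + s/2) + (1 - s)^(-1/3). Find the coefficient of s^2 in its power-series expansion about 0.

Add the two expansions coefficient-wise.
[s^0] = 2;  [s^1] = -1/6;  [s^2] = 17/36.

17/36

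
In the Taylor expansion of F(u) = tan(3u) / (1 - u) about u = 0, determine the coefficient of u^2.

Multiply the two series term by term and collect like powers.
F(0) = 0
F′(0) = 3
F′′(0) = 6
So c_2 = F′′(0)/2! = 3.

3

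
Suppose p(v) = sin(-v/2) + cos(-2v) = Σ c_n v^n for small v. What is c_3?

Combine the two series term by term.
p(0) = 1
p′(0) = -1/2
p′′(0) = -4
p′′′(0) = 1/8
So c_3 = p′′′(0)/3! = 1/48.

1/48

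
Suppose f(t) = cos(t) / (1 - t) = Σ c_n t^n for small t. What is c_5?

13/24

Multiply the two series term by term and collect like powers.
f(0) = 1
f′(0) = 1
f′′(0) = 1
f′′′(0) = 3
f^(4)(0) = 13
f^(5)(0) = 65
So c_5 = f^(5)(0)/5! = 13/24.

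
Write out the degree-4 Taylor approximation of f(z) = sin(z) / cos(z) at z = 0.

Divide the numerator series by the denominator series (power-series long division).

z^3/3 + z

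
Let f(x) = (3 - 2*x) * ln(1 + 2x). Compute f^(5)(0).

Multiply each power in the prefactor through the base expansion.
From the series, [x^5] f = 136/5; multiply by 5! = 120 to get 3264.

3264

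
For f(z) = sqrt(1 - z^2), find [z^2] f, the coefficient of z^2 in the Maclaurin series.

-1/2

f(0) = 1
f′(0) = 0
f′′(0) = -1
So c_2 = f′′(0)/2! = -1/2.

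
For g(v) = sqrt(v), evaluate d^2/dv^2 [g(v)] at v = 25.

The coefficient of (v - 25)^2 in the expansion is -1/1000, so g′′(25) = 2! * (-1/1000) = -1/500.

-1/500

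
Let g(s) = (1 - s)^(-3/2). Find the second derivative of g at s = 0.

Use the known series and substitute for the argument.
The coefficient of s^2 in the expansion is 15/8, so g′′(0) = 2! * (15/8) = 15/4.

15/4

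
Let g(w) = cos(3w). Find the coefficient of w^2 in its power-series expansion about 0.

g(0) = 1
g′(0) = 0
g′′(0) = -9
So c_2 = g′′(0)/2! = -9/2.

-9/2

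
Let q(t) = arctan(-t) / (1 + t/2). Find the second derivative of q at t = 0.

Expand each factor separately, then convolve coefficients.
From the series, [t^2] q = 1/2; multiply by 2! = 2 to get 1.

1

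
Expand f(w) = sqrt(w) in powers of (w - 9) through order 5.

f(9) = 3
f′(9) = 1/6
f′′(9) = -1/108
f′′′(9) = 1/648
f^(4)(9) = -5/11664
f^(5)(9) = 35/209952

7*(w - 9)^5/5038848 - 5*(w - 9)^4/279936 + (w - 9)^3/3888 - (w - 9)^2/216 + (w - 9)/6 + 3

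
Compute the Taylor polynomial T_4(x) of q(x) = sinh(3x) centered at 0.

9*x^3/2 + 3*x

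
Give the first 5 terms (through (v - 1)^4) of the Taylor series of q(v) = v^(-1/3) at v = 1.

Use the known series and substitute for the argument.

35*(v - 1)^4/243 - 14*(v - 1)^3/81 + 2*(v - 1)^2/9 - (v - 1)/3 + 1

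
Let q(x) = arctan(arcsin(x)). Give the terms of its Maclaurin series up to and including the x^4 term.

Plug the Maclaurin series of the inner function into that of the outer and collect terms.
[x^0] = 0;  [x^1] = 1;  [x^2] = 0;  [x^3] = -1/6;  [x^4] = 0.

-x^3/6 + x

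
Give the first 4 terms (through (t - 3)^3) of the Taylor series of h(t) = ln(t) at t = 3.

(t - 3)^3/81 - (t - 3)^2/18 + (t - 3)/3 + ln(3)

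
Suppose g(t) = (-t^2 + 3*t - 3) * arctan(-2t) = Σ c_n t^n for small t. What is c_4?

Distribute the polynomial across the series and collect like powers.
[t^0] = 0;  [t^1] = 6;  [t^2] = -6;  [t^3] = -6;  [t^4] = 8.

8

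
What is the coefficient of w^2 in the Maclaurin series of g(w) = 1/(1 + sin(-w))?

1

Substitute the inner expansion into the outer series and collect powers.
[w^0] = 1;  [w^1] = 1;  [w^2] = 1.
So c_2 = g′′(0)/2! = 1.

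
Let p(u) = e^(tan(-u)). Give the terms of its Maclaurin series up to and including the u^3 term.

Plug the Maclaurin series of the inner function into that of the outer and collect terms.
p(0) = 1
p′(0) = -1
p′′(0) = 1
p′′′(0) = -3

-u^3/2 + u^2/2 - u + 1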